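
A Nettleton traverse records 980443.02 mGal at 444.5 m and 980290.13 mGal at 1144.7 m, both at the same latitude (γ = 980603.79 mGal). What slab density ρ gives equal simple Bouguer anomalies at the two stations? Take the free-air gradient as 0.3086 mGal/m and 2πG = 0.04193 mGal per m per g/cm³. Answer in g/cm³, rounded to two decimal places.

Δg_obs = 980290.13 − 980443.02 = -152.89 mGal over Δh = 1144.7 − 444.5 = 700.2 m
Equal Bouguer anomalies ⇒ Δg_obs + (0.3086 − 0.04193ρ)·Δh = 0
0.3086 − 0.04193ρ = −Δg_obs/Δh = 0.21835
ρ = (0.3086 − 0.21835) / 0.04193 = 2.15 g/cm³

2.15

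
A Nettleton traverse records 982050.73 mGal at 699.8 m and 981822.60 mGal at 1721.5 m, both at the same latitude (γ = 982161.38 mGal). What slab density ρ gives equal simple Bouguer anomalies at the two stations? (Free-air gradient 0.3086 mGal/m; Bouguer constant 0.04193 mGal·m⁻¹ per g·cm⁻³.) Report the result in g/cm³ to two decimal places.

Δg_obs = 981822.60 − 982050.73 = -228.13 mGal over Δh = 1721.5 − 699.8 = 1021.7 m
Equal Bouguer anomalies ⇒ Δg_obs + (0.3086 − 0.04193ρ)·Δh = 0
0.3086 − 0.04193ρ = −Δg_obs/Δh = 0.22328
ρ = (0.3086 − 0.22328) / 0.04193 = 2.03 g/cm³

2.03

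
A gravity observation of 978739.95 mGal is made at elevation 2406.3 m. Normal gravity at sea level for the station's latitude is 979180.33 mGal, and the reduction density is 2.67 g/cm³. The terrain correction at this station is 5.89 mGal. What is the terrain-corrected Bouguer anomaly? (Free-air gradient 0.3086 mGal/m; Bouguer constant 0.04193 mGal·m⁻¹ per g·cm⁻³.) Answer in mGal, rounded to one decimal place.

Free-air correction = 0.3086 × 2406.3 = 742.58 mGal
Free-air anomaly = 978739.95 − 979180.33 + (742.58) = 302.20 mGal
Bouguer slab correction = 0.04193 × 2.67 × 2406.3 = 269.39 mGal
Simple Bouguer anomaly = 302.20 − (269.39) = 32.81 mGal
Complete Bouguer anomaly = 32.81 + 5.89 = 38.70 mGal

38.7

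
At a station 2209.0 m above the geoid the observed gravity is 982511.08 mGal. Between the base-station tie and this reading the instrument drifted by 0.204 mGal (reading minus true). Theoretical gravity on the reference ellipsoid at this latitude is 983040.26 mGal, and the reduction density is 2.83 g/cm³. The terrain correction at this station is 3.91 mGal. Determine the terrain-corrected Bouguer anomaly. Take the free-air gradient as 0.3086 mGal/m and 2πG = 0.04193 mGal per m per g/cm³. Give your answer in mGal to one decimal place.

-105.9

Drift-corrected reading = 982511.08 − (0.204) = 982510.876 mGal
Free-air correction = 0.3086 × 2209.0 = 681.70 mGal
Free-air anomaly = 982510.876 − 983040.26 + (681.70) = 152.316 mGal
Bouguer slab correction = 0.04193 × 2.83 × 2209.0 = 262.12 mGal
Simple Bouguer anomaly = 152.316 − (262.12) = -109.804 mGal
Complete Bouguer anomaly = -109.804 + 3.91 = -105.894 mGal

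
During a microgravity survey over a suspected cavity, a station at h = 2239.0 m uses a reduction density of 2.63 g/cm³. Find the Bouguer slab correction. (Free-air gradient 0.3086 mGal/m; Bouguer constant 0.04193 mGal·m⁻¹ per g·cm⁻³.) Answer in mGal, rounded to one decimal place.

246.9

Bouguer slab correction = 0.04193 × 2.63 × 2239.0 = 246.9 mGal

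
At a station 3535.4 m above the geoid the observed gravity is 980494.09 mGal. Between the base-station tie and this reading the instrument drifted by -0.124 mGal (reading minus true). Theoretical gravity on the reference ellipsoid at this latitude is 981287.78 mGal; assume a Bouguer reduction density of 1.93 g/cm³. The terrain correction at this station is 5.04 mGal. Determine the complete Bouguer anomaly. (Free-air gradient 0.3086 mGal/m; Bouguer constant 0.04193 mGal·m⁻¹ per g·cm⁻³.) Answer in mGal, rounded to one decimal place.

Drift-corrected reading = 980494.09 − (-0.124) = 980494.214 mGal
Free-air correction = 0.3086 × 3535.4 = 1091.02 mGal
Free-air anomaly = 980494.214 − 981287.78 + (1091.02) = 297.454 mGal
Bouguer slab correction = 0.04193 × 1.93 × 3535.4 = 286.10 mGal
Simple Bouguer anomaly = 297.454 − (286.10) = 11.354 mGal
Complete Bouguer anomaly = 11.354 + 5.04 = 16.394 mGal

16.4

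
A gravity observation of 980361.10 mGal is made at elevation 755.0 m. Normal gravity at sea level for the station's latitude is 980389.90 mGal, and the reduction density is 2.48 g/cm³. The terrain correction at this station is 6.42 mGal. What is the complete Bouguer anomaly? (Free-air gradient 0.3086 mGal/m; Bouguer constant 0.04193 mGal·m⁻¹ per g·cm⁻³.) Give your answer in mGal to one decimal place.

Free-air correction = 0.3086 × 755.0 = 232.99 mGal
Free-air anomaly = 980361.10 − 980389.90 + (232.99) = 204.19 mGal
Bouguer slab correction = 0.04193 × 2.48 × 755.0 = 78.51 mGal
Simple Bouguer anomaly = 204.19 − (78.51) = 125.68 mGal
Complete Bouguer anomaly = 125.68 + 6.42 = 132.10 mGal

132.1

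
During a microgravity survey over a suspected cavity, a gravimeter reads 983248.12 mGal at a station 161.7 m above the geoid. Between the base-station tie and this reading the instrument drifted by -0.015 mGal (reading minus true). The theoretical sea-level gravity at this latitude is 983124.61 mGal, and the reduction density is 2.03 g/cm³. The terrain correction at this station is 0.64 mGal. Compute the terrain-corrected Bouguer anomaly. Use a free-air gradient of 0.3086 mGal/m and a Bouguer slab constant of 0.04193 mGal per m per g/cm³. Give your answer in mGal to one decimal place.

Drift-corrected reading = 983248.12 − (-0.015) = 983248.135 mGal
Free-air correction = 0.3086 × 161.7 = 49.90 mGal
Free-air anomaly = 983248.135 − 983124.61 + (49.90) = 173.425 mGal
Bouguer slab correction = 0.04193 × 2.03 × 161.7 = 13.76 mGal
Simple Bouguer anomaly = 173.425 − (13.76) = 159.665 mGal
Complete Bouguer anomaly = 159.665 + 0.64 = 160.305 mGal

160.3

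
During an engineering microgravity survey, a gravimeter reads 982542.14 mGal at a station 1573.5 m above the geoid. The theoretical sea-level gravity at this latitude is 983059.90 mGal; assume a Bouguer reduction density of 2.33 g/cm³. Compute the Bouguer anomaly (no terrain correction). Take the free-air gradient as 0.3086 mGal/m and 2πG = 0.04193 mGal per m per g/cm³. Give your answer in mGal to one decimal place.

-185.9

Free-air correction = 0.3086 × 1573.5 = 485.58 mGal
Free-air anomaly = 982542.14 − 983059.90 + (485.58) = -32.18 mGal
Bouguer slab correction = 0.04193 × 2.33 × 1573.5 = 153.73 mGal
Simple Bouguer anomaly = -32.18 − (153.73) = -185.91 mGal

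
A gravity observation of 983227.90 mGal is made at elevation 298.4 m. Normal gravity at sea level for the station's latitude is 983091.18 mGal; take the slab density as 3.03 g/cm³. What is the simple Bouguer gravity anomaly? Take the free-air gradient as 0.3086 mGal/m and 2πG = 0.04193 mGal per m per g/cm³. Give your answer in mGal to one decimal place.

190.9

Free-air correction = 0.3086 × 298.4 = 92.09 mGal
Free-air anomaly = 983227.90 − 983091.18 + (92.09) = 228.81 mGal
Bouguer slab correction = 0.04193 × 3.03 × 298.4 = 37.91 mGal
Simple Bouguer anomaly = 228.81 − (37.91) = 190.90 mGal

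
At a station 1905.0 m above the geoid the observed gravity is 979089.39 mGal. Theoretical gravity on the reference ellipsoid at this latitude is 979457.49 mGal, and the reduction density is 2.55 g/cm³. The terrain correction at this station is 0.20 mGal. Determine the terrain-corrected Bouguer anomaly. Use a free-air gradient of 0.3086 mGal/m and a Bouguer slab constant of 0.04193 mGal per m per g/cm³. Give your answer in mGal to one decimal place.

Free-air correction = 0.3086 × 1905.0 = 587.88 mGal
Free-air anomaly = 979089.39 − 979457.49 + (587.88) = 219.78 mGal
Bouguer slab correction = 0.04193 × 2.55 × 1905.0 = 203.69 mGal
Simple Bouguer anomaly = 219.78 − (203.69) = 16.09 mGal
Complete Bouguer anomaly = 16.09 + 0.20 = 16.29 mGal

16.3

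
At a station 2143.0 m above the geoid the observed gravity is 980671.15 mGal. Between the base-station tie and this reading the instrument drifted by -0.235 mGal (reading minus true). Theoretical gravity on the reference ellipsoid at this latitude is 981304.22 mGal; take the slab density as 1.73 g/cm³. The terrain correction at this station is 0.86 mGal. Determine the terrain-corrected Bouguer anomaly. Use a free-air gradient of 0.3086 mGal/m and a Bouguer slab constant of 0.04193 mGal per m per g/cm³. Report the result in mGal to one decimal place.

-126.1

Drift-corrected reading = 980671.15 − (-0.235) = 980671.385 mGal
Free-air correction = 0.3086 × 2143.0 = 661.33 mGal
Free-air anomaly = 980671.385 − 981304.22 + (661.33) = 28.495 mGal
Bouguer slab correction = 0.04193 × 1.73 × 2143.0 = 155.45 mGal
Simple Bouguer anomaly = 28.495 − (155.45) = -126.955 mGal
Complete Bouguer anomaly = -126.955 + 0.86 = -126.095 mGal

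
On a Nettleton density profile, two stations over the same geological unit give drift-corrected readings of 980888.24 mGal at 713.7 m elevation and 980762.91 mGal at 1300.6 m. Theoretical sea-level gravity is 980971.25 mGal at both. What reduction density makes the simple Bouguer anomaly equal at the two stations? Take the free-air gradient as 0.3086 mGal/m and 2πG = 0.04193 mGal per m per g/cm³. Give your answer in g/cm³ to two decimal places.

Δg_obs = 980762.91 − 980888.24 = -125.33 mGal over Δh = 1300.6 − 713.7 = 586.9 m
Equal Bouguer anomalies ⇒ Δg_obs + (0.3086 − 0.04193ρ)·Δh = 0
0.3086 − 0.04193ρ = −Δg_obs/Δh = 0.21355
ρ = (0.3086 − 0.21355) / 0.04193 = 2.27 g/cm³

2.27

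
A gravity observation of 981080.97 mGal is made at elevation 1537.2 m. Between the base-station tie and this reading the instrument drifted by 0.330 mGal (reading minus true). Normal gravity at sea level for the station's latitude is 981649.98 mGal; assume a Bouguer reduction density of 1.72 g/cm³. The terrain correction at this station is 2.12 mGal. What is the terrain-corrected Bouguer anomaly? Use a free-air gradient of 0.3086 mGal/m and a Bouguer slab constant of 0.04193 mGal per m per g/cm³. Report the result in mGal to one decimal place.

Drift-corrected reading = 981080.97 − (0.330) = 981080.640 mGal
Free-air correction = 0.3086 × 1537.2 = 474.38 mGal
Free-air anomaly = 981080.640 − 981649.98 + (474.38) = -94.960 mGal
Bouguer slab correction = 0.04193 × 1.72 × 1537.2 = 110.86 mGal
Simple Bouguer anomaly = -94.960 − (110.86) = -205.820 mGal
Complete Bouguer anomaly = -205.820 + 2.12 = -203.700 mGal

-203.7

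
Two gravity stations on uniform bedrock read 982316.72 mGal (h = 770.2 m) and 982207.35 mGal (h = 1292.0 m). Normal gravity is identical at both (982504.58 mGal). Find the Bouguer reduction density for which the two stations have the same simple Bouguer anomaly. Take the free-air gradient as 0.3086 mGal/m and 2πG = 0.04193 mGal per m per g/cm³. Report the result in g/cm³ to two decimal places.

2.36

Δg_obs = 982207.35 − 982316.72 = -109.37 mGal over Δh = 1292.0 − 770.2 = 521.8 m
Equal Bouguer anomalies ⇒ Δg_obs + (0.3086 − 0.04193ρ)·Δh = 0
0.3086 − 0.04193ρ = −Δg_obs/Δh = 0.20960
ρ = (0.3086 − 0.20960) / 0.04193 = 2.36 g/cm³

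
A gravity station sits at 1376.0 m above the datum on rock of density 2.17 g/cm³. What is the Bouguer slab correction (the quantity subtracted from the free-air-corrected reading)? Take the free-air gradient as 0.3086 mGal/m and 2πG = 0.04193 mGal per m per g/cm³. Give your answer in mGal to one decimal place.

Bouguer slab correction = 0.04193 × 2.17 × 1376.0 = 125.2 mGal

125.2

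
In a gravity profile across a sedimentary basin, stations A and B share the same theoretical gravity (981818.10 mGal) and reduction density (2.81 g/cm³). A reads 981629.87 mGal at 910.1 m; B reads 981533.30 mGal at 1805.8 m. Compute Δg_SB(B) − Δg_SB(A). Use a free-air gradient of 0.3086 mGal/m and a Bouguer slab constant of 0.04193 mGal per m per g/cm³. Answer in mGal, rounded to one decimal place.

74.3

Δg_SB(A) = 981629.87 − 981818.10 + 0.3086×910.1 − 0.04193×2.81×910.1 = -14.60 mGal
Δg_SB(B) = 981533.30 − 981818.10 + 0.3086×1805.8 − 0.04193×2.81×1805.8 = 59.70 mGal
Difference = 59.70 − (-14.60) = 74.30 mGal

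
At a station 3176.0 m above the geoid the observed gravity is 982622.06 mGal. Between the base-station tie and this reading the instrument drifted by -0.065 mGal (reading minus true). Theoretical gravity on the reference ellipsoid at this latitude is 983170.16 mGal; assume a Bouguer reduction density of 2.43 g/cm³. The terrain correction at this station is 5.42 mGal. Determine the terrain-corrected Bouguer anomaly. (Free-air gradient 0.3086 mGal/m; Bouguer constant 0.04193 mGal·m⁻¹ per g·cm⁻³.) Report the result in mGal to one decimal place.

113.9

Drift-corrected reading = 982622.06 − (-0.065) = 982622.125 mGal
Free-air correction = 0.3086 × 3176.0 = 980.11 mGal
Free-air anomaly = 982622.125 − 983170.16 + (980.11) = 432.075 mGal
Bouguer slab correction = 0.04193 × 2.43 × 3176.0 = 323.60 mGal
Simple Bouguer anomaly = 432.075 − (323.60) = 108.475 mGal
Complete Bouguer anomaly = 108.475 + 5.42 = 113.895 mGal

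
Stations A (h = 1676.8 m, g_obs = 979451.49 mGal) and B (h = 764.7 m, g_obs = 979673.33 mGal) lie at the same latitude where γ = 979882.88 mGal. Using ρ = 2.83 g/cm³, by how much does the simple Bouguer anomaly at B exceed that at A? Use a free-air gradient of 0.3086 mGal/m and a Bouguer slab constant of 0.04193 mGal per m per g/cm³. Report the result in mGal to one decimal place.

48.6

Δg_SB(A) = 979451.49 − 979882.88 + 0.3086×1676.8 − 0.04193×2.83×1676.8 = -112.90 mGal
Δg_SB(B) = 979673.33 − 979882.88 + 0.3086×764.7 − 0.04193×2.83×764.7 = -64.30 mGal
Difference = -64.30 − (-112.90) = 48.60 mGal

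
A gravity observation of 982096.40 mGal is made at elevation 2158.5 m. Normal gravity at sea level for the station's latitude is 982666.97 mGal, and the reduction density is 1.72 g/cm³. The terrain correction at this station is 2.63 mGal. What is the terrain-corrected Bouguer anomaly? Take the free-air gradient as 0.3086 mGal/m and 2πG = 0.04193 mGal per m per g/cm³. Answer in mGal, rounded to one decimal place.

-57.5

Free-air correction = 0.3086 × 2158.5 = 666.11 mGal
Free-air anomaly = 982096.40 − 982666.97 + (666.11) = 95.54 mGal
Bouguer slab correction = 0.04193 × 1.72 × 2158.5 = 155.67 mGal
Simple Bouguer anomaly = 95.54 − (155.67) = -60.13 mGal
Complete Bouguer anomaly = -60.13 + 2.63 = -57.50 mGal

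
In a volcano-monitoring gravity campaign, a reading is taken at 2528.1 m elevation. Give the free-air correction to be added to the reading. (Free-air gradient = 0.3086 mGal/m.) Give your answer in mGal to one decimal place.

Free-air correction = 0.3086 × 2528.1 = 780.2 mGal

780.2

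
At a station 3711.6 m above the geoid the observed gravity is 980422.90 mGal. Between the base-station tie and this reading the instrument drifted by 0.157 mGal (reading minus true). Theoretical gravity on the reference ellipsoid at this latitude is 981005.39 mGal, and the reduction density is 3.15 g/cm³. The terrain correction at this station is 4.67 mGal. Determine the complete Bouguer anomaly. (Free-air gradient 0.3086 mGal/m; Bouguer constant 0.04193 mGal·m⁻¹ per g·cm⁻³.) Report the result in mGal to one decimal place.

77.2

Drift-corrected reading = 980422.90 − (0.157) = 980422.743 mGal
Free-air correction = 0.3086 × 3711.6 = 1145.40 mGal
Free-air anomaly = 980422.743 − 981005.39 + (1145.40) = 562.753 mGal
Bouguer slab correction = 0.04193 × 3.15 × 3711.6 = 490.23 mGal
Simple Bouguer anomaly = 562.753 − (490.23) = 72.523 mGal
Complete Bouguer anomaly = 72.523 + 4.67 = 77.193 mGal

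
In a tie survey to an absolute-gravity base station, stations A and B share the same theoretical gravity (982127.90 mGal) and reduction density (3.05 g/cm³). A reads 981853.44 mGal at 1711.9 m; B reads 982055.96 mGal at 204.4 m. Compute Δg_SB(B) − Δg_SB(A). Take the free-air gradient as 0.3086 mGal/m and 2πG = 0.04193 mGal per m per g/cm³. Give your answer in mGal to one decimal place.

Δg_SB(A) = 981853.44 − 982127.90 + 0.3086×1711.9 − 0.04193×3.05×1711.9 = 34.90 mGal
Δg_SB(B) = 982055.96 − 982127.90 + 0.3086×204.4 − 0.04193×3.05×204.4 = -35.00 mGal
Difference = -35.00 − (34.90) = -69.90 mGal

-69.9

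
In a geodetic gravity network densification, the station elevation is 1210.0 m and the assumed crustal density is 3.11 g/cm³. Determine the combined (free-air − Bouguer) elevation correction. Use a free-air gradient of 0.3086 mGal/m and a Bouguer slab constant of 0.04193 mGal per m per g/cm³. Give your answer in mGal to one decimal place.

Combined gradient = 0.3086 − 0.04193 × 3.11 = 0.1781977 mGal/m
Combined elevation correction = 0.1781977 × 1210.0 = 215.6 mGal

215.6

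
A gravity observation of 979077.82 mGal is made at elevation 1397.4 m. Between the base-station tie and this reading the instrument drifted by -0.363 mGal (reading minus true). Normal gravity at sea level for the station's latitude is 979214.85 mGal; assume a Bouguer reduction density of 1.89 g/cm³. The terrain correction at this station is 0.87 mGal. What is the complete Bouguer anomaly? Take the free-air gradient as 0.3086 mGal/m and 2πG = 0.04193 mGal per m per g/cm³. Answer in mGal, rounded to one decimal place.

Drift-corrected reading = 979077.82 − (-0.363) = 979078.183 mGal
Free-air correction = 0.3086 × 1397.4 = 431.24 mGal
Free-air anomaly = 979078.183 − 979214.85 + (431.24) = 294.573 mGal
Bouguer slab correction = 0.04193 × 1.89 × 1397.4 = 110.74 mGal
Simple Bouguer anomaly = 294.573 − (110.74) = 183.833 mGal
Complete Bouguer anomaly = 183.833 + 0.87 = 184.703 mGal

184.7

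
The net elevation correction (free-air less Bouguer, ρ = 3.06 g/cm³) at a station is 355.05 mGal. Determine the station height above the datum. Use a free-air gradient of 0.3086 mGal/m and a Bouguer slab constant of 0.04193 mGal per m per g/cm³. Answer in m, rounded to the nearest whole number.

Combined gradient = 0.3086 − 0.04193 × 3.06 = 0.1802942 mGal/m
h = 355.05 / 0.1802942 = 1969.28 m

1969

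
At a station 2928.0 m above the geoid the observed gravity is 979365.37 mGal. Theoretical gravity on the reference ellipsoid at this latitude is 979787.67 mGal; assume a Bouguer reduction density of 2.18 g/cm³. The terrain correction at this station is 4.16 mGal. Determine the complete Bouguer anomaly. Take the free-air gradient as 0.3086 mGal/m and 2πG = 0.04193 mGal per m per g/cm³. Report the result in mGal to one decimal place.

217.8

Free-air correction = 0.3086 × 2928.0 = 903.58 mGal
Free-air anomaly = 979365.37 − 979787.67 + (903.58) = 481.28 mGal
Bouguer slab correction = 0.04193 × 2.18 × 2928.0 = 267.64 mGal
Simple Bouguer anomaly = 481.28 − (267.64) = 213.64 mGal
Complete Bouguer anomaly = 213.64 + 4.16 = 217.80 mGal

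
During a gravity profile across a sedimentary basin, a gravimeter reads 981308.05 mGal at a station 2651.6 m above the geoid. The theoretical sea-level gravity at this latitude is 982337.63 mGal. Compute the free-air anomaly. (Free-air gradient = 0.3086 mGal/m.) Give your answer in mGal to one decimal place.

-211.3

Free-air correction = 0.3086 × 2651.6 = 818.28 mGal
Free-air anomaly = 981308.05 − 982337.63 + (818.28) = -211.30 mGal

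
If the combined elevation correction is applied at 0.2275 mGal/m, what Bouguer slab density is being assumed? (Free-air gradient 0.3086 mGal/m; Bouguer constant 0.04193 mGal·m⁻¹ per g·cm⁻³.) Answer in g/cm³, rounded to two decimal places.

0.2275 = 0.3086 − 0.04193 × ρ
ρ = (0.3086 − 0.2275) / 0.04193 = 1.93 g/cm³

1.93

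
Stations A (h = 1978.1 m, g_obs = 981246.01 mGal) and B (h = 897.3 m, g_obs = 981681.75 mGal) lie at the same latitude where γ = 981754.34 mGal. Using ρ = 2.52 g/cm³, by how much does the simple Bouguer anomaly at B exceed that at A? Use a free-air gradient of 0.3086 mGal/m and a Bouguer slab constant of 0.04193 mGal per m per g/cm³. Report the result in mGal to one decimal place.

Δg_SB(A) = 981246.01 − 981754.34 + 0.3086×1978.1 − 0.04193×2.52×1978.1 = -106.90 mGal
Δg_SB(B) = 981681.75 − 981754.34 + 0.3086×897.3 − 0.04193×2.52×897.3 = 109.50 mGal
Difference = 109.50 − (-106.90) = 216.40 mGal

216.4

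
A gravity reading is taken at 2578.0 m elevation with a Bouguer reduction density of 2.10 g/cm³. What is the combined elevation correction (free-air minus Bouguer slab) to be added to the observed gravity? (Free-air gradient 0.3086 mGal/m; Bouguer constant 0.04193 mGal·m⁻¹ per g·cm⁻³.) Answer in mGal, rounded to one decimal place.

568.6

Combined gradient = 0.3086 − 0.04193 × 2.10 = 0.2205470 mGal/m
Combined elevation correction = 0.2205470 × 2578.0 = 568.6 mGal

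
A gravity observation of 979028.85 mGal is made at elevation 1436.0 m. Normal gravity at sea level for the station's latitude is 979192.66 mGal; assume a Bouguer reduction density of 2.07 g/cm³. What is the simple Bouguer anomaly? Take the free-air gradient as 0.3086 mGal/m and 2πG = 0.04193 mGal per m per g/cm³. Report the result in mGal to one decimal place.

154.7

Free-air correction = 0.3086 × 1436.0 = 443.15 mGal
Free-air anomaly = 979028.85 − 979192.66 + (443.15) = 279.34 mGal
Bouguer slab correction = 0.04193 × 2.07 × 1436.0 = 124.64 mGal
Simple Bouguer anomaly = 279.34 − (124.64) = 154.70 mGal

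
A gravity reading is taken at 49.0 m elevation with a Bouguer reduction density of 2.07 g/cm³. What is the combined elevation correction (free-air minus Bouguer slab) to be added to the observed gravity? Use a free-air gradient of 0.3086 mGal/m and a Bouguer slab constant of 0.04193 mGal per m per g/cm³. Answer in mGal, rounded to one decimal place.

10.9

Combined gradient = 0.3086 − 0.04193 × 2.07 = 0.2218049 mGal/m
Combined elevation correction = 0.2218049 × 49.0 = 10.9 mGal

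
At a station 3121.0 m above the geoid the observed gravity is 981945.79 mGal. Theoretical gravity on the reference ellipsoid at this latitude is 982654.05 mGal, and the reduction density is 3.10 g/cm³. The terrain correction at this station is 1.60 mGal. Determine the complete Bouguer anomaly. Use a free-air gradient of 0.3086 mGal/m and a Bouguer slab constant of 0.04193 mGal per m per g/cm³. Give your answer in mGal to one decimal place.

Free-air correction = 0.3086 × 3121.0 = 963.14 mGal
Free-air anomaly = 981945.79 − 982654.05 + (963.14) = 254.88 mGal
Bouguer slab correction = 0.04193 × 3.10 × 3121.0 = 405.68 mGal
Simple Bouguer anomaly = 254.88 − (405.68) = -150.80 mGal
Complete Bouguer anomaly = -150.80 + 1.60 = -149.20 mGal

-149.2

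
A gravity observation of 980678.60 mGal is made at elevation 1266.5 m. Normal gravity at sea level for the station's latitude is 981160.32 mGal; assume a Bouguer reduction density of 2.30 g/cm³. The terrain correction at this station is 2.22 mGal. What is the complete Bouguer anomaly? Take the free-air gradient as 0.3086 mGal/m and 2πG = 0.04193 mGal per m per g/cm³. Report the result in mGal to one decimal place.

Free-air correction = 0.3086 × 1266.5 = 390.84 mGal
Free-air anomaly = 980678.60 − 981160.32 + (390.84) = -90.88 mGal
Bouguer slab correction = 0.04193 × 2.30 × 1266.5 = 122.14 mGal
Simple Bouguer anomaly = -90.88 − (122.14) = -213.02 mGal
Complete Bouguer anomaly = -213.02 + 2.22 = -210.80 mGal

-210.8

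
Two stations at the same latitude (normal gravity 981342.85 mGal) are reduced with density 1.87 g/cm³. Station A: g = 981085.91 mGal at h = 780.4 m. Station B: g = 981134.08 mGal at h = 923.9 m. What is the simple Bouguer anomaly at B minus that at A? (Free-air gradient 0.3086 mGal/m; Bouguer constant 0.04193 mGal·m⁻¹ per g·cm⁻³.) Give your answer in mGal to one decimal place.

Δg_SB(A) = 981085.91 − 981342.85 + 0.3086×780.4 − 0.04193×1.87×780.4 = -77.30 mGal
Δg_SB(B) = 981134.08 − 981342.85 + 0.3086×923.9 − 0.04193×1.87×923.9 = 3.90 mGal
Difference = 3.90 − (-77.30) = 81.20 mGal

81.2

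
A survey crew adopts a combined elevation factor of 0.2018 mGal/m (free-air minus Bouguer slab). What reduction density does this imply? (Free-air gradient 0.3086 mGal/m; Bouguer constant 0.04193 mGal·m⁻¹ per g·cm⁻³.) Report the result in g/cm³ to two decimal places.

0.2018 = 0.3086 − 0.04193 × ρ
ρ = (0.3086 − 0.2018) / 0.04193 = 2.55 g/cm³

2.55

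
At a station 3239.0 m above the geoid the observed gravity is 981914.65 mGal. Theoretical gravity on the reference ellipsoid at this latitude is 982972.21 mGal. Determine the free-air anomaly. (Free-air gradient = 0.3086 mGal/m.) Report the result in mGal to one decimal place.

Free-air correction = 0.3086 × 3239.0 = 999.56 mGal
Free-air anomaly = 981914.65 − 982972.21 + (999.56) = -58.00 mGal

-58.0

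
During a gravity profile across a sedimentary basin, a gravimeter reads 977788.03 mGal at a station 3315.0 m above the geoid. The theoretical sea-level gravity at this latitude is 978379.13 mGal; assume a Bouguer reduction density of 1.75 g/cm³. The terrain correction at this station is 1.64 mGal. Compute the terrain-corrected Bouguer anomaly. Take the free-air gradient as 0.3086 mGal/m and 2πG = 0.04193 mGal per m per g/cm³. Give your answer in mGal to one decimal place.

Free-air correction = 0.3086 × 3315.0 = 1023.01 mGal
Free-air anomaly = 977788.03 − 978379.13 + (1023.01) = 431.91 mGal
Bouguer slab correction = 0.04193 × 1.75 × 3315.0 = 243.25 mGal
Simple Bouguer anomaly = 431.91 − (243.25) = 188.66 mGal
Complete Bouguer anomaly = 188.66 + 1.64 = 190.30 mGal

190.3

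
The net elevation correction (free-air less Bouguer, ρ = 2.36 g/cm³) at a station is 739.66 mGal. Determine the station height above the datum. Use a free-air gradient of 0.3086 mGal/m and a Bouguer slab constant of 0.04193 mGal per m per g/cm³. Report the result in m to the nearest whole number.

Combined gradient = 0.3086 − 0.04193 × 2.36 = 0.2096452 mGal/m
h = 739.66 / 0.2096452 = 3528.15 m

3528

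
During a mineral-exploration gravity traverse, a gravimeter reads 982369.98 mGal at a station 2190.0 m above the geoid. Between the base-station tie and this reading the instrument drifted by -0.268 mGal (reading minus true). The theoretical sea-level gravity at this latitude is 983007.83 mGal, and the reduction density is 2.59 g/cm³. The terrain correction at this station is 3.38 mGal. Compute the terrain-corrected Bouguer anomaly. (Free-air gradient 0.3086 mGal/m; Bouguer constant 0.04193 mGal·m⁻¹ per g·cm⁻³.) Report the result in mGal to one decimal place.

Drift-corrected reading = 982369.98 − (-0.268) = 982370.248 mGal
Free-air correction = 0.3086 × 2190.0 = 675.83 mGal
Free-air anomaly = 982370.248 − 983007.83 + (675.83) = 38.248 mGal
Bouguer slab correction = 0.04193 × 2.59 × 2190.0 = 237.83 mGal
Simple Bouguer anomaly = 38.248 − (237.83) = -199.582 mGal
Complete Bouguer anomaly = -199.582 + 3.38 = -196.202 mGal

-196.2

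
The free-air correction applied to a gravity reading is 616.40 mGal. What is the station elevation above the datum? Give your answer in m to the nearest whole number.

h = 616.40 / 0.3086 = 1997.41 m

1997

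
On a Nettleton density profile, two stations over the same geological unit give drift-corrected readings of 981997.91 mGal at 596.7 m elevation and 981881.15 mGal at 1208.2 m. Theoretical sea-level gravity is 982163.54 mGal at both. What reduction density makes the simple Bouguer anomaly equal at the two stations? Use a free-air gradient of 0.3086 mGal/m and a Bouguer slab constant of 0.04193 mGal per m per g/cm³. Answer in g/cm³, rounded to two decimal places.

2.81

Δg_obs = 981881.15 − 981997.91 = -116.76 mGal over Δh = 1208.2 − 596.7 = 611.5 m
Equal Bouguer anomalies ⇒ Δg_obs + (0.3086 − 0.04193ρ)·Δh = 0
0.3086 − 0.04193ρ = −Δg_obs/Δh = 0.19094
ρ = (0.3086 − 0.19094) / 0.04193 = 2.81 g/cm³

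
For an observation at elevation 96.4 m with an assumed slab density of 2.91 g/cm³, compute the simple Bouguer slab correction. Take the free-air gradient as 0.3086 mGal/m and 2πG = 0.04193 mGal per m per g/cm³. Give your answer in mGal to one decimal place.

11.8

Bouguer slab correction = 0.04193 × 2.91 × 96.4 = 11.8 mGal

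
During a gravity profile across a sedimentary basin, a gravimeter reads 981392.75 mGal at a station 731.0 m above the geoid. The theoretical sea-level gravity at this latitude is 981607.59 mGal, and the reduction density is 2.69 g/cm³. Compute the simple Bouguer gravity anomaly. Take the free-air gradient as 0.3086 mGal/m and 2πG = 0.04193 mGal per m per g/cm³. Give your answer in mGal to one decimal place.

-71.7

Free-air correction = 0.3086 × 731.0 = 225.59 mGal
Free-air anomaly = 981392.75 − 981607.59 + (225.59) = 10.75 mGal
Bouguer slab correction = 0.04193 × 2.69 × 731.0 = 82.45 mGal
Simple Bouguer anomaly = 10.75 − (82.45) = -71.70 mGal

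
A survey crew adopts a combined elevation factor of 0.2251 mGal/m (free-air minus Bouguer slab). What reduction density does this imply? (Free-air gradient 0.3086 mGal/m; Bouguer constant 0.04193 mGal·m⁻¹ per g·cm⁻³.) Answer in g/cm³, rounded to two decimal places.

0.2251 = 0.3086 − 0.04193 × ρ
ρ = (0.3086 − 0.2251) / 0.04193 = 1.99 g/cm³

1.99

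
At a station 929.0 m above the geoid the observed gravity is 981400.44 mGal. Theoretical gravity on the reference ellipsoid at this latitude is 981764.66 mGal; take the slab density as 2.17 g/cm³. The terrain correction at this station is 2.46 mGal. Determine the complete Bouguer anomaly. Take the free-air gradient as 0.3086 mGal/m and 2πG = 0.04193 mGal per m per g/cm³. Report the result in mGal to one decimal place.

Free-air correction = 0.3086 × 929.0 = 286.69 mGal
Free-air anomaly = 981400.44 − 981764.66 + (286.69) = -77.53 mGal
Bouguer slab correction = 0.04193 × 2.17 × 929.0 = 84.53 mGal
Simple Bouguer anomaly = -77.53 − (84.53) = -162.06 mGal
Complete Bouguer anomaly = -162.06 + 2.46 = -159.60 mGal

-159.6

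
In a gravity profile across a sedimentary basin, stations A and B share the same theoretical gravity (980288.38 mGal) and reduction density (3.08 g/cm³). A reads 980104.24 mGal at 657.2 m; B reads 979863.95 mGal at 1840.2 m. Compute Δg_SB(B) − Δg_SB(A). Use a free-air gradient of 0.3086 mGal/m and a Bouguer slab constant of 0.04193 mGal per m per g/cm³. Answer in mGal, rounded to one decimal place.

-28.0

Δg_SB(A) = 980104.24 − 980288.38 + 0.3086×657.2 − 0.04193×3.08×657.2 = -66.20 mGal
Δg_SB(B) = 979863.95 − 980288.38 + 0.3086×1840.2 − 0.04193×3.08×1840.2 = -94.20 mGal
Difference = -94.20 − (-66.20) = -28.00 mGal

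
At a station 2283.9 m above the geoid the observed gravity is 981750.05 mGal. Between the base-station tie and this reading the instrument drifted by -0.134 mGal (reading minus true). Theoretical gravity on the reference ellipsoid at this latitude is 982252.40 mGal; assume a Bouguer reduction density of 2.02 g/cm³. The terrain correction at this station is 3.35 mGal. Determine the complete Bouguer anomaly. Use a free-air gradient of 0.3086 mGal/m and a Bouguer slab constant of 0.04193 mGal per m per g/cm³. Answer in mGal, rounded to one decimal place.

Drift-corrected reading = 981750.05 − (-0.134) = 981750.184 mGal
Free-air correction = 0.3086 × 2283.9 = 704.81 mGal
Free-air anomaly = 981750.184 − 982252.40 + (704.81) = 202.594 mGal
Bouguer slab correction = 0.04193 × 2.02 × 2283.9 = 193.44 mGal
Simple Bouguer anomaly = 202.594 − (193.44) = 9.154 mGal
Complete Bouguer anomaly = 9.154 + 3.35 = 12.504 mGal

12.5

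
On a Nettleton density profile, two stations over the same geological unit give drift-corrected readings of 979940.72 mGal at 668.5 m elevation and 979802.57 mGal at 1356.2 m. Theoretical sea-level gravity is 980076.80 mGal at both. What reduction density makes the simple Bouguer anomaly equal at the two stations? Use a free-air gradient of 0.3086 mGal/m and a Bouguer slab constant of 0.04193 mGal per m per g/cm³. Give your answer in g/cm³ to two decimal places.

Δg_obs = 979802.57 − 979940.72 = -138.15 mGal over Δh = 1356.2 − 668.5 = 687.7 m
Equal Bouguer anomalies ⇒ Δg_obs + (0.3086 − 0.04193ρ)·Δh = 0
0.3086 − 0.04193ρ = −Δg_obs/Δh = 0.20089
ρ = (0.3086 − 0.20089) / 0.04193 = 2.57 g/cm³

2.57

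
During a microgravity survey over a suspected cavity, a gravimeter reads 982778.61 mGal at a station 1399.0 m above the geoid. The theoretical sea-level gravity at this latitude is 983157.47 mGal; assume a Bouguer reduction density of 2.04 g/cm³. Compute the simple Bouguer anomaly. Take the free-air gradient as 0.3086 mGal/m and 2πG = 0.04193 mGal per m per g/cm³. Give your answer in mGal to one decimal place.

-66.8

Free-air correction = 0.3086 × 1399.0 = 431.73 mGal
Free-air anomaly = 982778.61 − 983157.47 + (431.73) = 52.87 mGal
Bouguer slab correction = 0.04193 × 2.04 × 1399.0 = 119.67 mGal
Simple Bouguer anomaly = 52.87 − (119.67) = -66.80 mGal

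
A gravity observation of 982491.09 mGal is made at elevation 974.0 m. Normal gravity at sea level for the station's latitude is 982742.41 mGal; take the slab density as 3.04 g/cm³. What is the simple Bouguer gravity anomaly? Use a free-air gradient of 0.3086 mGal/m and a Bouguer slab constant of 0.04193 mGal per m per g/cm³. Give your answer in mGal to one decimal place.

-74.9

Free-air correction = 0.3086 × 974.0 = 300.58 mGal
Free-air anomaly = 982491.09 − 982742.41 + (300.58) = 49.26 mGal
Bouguer slab correction = 0.04193 × 3.04 × 974.0 = 124.15 mGal
Simple Bouguer anomaly = 49.26 − (124.15) = -74.89 mGal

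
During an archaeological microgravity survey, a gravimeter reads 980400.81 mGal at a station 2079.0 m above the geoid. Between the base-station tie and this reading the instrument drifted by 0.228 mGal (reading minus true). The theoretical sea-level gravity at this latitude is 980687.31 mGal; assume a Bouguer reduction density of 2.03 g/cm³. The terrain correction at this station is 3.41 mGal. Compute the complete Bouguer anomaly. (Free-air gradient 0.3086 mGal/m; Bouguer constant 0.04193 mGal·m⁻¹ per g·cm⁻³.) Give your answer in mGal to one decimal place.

181.3

Drift-corrected reading = 980400.81 − (0.228) = 980400.582 mGal
Free-air correction = 0.3086 × 2079.0 = 641.58 mGal
Free-air anomaly = 980400.582 − 980687.31 + (641.58) = 354.852 mGal
Bouguer slab correction = 0.04193 × 2.03 × 2079.0 = 176.96 mGal
Simple Bouguer anomaly = 354.852 − (176.96) = 177.892 mGal
Complete Bouguer anomaly = 177.892 + 3.41 = 181.302 mGal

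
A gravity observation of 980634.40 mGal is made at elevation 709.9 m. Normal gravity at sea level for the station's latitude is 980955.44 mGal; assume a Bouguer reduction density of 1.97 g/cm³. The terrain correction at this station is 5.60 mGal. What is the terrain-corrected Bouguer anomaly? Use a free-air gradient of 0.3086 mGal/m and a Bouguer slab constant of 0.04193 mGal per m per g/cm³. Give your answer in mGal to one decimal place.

-155.0

Free-air correction = 0.3086 × 709.9 = 219.08 mGal
Free-air anomaly = 980634.40 − 980955.44 + (219.08) = -101.96 mGal
Bouguer slab correction = 0.04193 × 1.97 × 709.9 = 58.64 mGal
Simple Bouguer anomaly = -101.96 − (58.64) = -160.60 mGal
Complete Bouguer anomaly = -160.60 + 5.60 = -155.00 mGal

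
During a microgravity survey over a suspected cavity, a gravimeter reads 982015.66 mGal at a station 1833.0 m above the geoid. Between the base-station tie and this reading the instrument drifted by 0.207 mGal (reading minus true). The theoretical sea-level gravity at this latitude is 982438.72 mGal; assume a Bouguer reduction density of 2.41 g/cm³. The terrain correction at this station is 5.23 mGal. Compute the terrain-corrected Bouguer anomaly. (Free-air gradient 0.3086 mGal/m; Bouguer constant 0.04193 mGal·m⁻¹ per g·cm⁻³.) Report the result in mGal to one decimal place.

Drift-corrected reading = 982015.66 − (0.207) = 982015.453 mGal
Free-air correction = 0.3086 × 1833.0 = 565.66 mGal
Free-air anomaly = 982015.453 − 982438.72 + (565.66) = 142.393 mGal
Bouguer slab correction = 0.04193 × 2.41 × 1833.0 = 185.23 mGal
Simple Bouguer anomaly = 142.393 − (185.23) = -42.837 mGal
Complete Bouguer anomaly = -42.837 + 5.23 = -37.607 mGal

-37.6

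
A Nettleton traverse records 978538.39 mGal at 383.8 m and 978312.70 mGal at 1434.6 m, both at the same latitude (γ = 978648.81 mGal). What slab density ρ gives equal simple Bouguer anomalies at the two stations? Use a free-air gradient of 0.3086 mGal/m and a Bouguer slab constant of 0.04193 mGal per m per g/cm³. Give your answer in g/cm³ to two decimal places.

2.24

Δg_obs = 978312.70 − 978538.39 = -225.69 mGal over Δh = 1434.6 − 383.8 = 1050.8 m
Equal Bouguer anomalies ⇒ Δg_obs + (0.3086 − 0.04193ρ)·Δh = 0
0.3086 − 0.04193ρ = −Δg_obs/Δh = 0.21478
ρ = (0.3086 − 0.21478) / 0.04193 = 2.24 g/cm³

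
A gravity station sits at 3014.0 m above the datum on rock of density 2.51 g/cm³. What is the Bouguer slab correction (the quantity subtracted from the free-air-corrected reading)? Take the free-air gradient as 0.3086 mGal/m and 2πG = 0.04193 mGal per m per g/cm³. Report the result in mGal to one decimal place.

Bouguer slab correction = 0.04193 × 2.51 × 3014.0 = 317.2 mGal

317.2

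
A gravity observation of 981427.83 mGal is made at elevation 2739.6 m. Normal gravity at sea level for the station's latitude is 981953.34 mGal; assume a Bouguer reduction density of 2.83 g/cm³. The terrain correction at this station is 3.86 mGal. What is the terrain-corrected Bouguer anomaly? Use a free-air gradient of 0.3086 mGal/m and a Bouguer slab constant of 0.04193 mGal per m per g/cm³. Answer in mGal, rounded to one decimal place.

-1.3

Free-air correction = 0.3086 × 2739.6 = 845.44 mGal
Free-air anomaly = 981427.83 − 981953.34 + (845.44) = 319.93 mGal
Bouguer slab correction = 0.04193 × 2.83 × 2739.6 = 325.09 mGal
Simple Bouguer anomaly = 319.93 − (325.09) = -5.16 mGal
Complete Bouguer anomaly = -5.16 + 3.86 = -1.30 mGal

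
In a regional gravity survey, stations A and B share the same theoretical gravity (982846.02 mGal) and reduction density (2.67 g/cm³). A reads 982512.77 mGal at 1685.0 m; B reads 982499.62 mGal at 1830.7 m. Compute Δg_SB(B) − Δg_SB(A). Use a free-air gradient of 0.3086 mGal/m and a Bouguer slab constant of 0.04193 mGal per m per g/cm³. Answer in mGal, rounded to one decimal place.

Δg_SB(A) = 982512.77 − 982846.02 + 0.3086×1685.0 − 0.04193×2.67×1685.0 = -1.90 mGal
Δg_SB(B) = 982499.62 − 982846.02 + 0.3086×1830.7 − 0.04193×2.67×1830.7 = 13.60 mGal
Difference = 13.60 − (-1.90) = 15.50 mGal

15.5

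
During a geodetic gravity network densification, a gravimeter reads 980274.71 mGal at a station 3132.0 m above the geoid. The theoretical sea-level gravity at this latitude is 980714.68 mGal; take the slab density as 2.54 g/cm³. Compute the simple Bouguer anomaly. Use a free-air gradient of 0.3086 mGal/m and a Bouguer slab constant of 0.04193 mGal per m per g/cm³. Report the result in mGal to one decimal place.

193.0

Free-air correction = 0.3086 × 3132.0 = 966.54 mGal
Free-air anomaly = 980274.71 − 980714.68 + (966.54) = 526.57 mGal
Bouguer slab correction = 0.04193 × 2.54 × 3132.0 = 333.56 mGal
Simple Bouguer anomaly = 526.57 − (333.56) = 193.01 mGal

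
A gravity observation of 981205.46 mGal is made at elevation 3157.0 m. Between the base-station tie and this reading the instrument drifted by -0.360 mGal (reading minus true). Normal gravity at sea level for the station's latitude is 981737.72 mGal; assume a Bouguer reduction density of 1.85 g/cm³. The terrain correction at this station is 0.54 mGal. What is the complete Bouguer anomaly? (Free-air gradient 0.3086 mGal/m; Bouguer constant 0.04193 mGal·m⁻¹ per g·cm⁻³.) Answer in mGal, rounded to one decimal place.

198.0

Drift-corrected reading = 981205.46 − (-0.360) = 981205.820 mGal
Free-air correction = 0.3086 × 3157.0 = 974.25 mGal
Free-air anomaly = 981205.820 − 981737.72 + (974.25) = 442.350 mGal
Bouguer slab correction = 0.04193 × 1.85 × 3157.0 = 244.89 mGal
Simple Bouguer anomaly = 442.350 − (244.89) = 197.460 mGal
Complete Bouguer anomaly = 197.460 + 0.54 = 198.000 mGal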